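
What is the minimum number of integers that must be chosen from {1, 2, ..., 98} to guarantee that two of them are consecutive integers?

50

Partition {1, …, 98} into 49 pairs: {1,2}, {3,4}, …, {97,98}.
Choosing 49 integers — say the 49 even numbers 2, 4, …, 98 — takes one from each pair and avoids the property.
Choosing 50 forces two into the same pair by pigeonhole, and those are consecutive. So 50.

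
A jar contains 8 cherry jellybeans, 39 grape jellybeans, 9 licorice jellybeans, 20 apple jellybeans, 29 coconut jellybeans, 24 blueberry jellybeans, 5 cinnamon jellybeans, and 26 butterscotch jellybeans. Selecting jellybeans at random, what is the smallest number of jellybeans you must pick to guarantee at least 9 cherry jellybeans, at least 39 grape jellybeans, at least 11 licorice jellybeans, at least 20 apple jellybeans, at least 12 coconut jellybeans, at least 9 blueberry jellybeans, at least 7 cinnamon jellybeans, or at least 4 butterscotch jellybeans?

The worst case stops just short of every target: 8 cherry, 38 grape, all 9 licorice, 19 apple, 11 coconut, 8 blueberry, all 5 cinnamon, 3 butterscotch — 8 + 38 + 9 + 19 + 11 + 8 + 5 + 3 = 101 jellybeans.
One more jellybean must push some flavor to its target, so 101 + 1 = 102.

102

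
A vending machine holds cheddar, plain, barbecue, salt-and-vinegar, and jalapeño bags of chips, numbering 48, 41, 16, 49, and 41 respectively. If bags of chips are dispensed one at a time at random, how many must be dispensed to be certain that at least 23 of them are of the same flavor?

In the worst case we take at most 22 of each flavor, but all 16 barbecue (fewer than 22), giving 22 + 22 + 16 + 22 + 22 = 104.
One more bag of chips then forces some flavor to 23, so 104 + 1 = 105.

105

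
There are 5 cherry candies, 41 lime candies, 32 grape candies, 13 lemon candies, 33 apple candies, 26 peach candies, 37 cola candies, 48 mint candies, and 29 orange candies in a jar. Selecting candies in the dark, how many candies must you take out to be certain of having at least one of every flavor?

The hardest flavor to obtain is cherry: we could draw every other candy first — 264 − 5 = 259 candies — without a single cherry one.
The next draw must be cherry, so 259 + 1 = 260.

260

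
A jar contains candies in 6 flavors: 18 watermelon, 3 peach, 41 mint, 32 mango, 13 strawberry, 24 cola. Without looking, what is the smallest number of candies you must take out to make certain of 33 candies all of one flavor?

123

In the worst case we take at most 32 of each flavor, but all 18 watermelon, all 3 peach, all 13 strawberry, and all 24 cola (fewer than 32), giving 18 + 3 + 32 + 32 + 13 + 24 = 122.
One more candy then forces some flavor to 33, so 122 + 1 = 123.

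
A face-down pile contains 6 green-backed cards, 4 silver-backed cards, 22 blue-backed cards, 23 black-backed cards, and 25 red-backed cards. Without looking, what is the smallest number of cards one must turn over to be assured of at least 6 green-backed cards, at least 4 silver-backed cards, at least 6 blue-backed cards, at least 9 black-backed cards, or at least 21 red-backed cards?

42

The worst case stops just short of every target: 5 green-backed, 3 silver-backed, 5 blue-backed, 8 black-backed, 20 red-backed — 5 + 3 + 5 + 8 + 20 = 41 cards.
One more card must push some back color to its target, so 41 + 1 = 42.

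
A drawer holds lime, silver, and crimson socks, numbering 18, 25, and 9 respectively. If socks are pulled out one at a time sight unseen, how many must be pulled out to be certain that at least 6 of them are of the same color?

16

Treat the 3 colors as pigeonholes.
The worst case takes 5 socks of each color without reaching 6 of any: 3 × 5 = 15.
The next sock must bring some color to 6, so 15 + 1 = 16.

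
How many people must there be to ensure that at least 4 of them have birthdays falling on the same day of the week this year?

There are 7 days of the week acting as pigeonholes.
With 7 × 3 = 21 people we could place exactly 3 in each, with no class reaching 4.
One more forces some class to hold 4, so 21 + 1 = 22.

22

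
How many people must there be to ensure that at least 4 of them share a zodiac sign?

There are 12 zodiac signs acting as pigeonholes.
With 12 × 3 = 36 people we could place exactly 3 in each, with no class reaching 4.
One more forces some class to hold 4, so 36 + 1 = 37.

37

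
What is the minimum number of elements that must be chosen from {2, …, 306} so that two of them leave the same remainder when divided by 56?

57

Group the integers by remainder mod 56; there are 56 residue classes, each nonempty in this range.
Choosing one from each class (56 integers) avoids any shared remainder.
One more choice must repeat a class, so two differ by a multiple of 56. Hence 56 + 1 = 57.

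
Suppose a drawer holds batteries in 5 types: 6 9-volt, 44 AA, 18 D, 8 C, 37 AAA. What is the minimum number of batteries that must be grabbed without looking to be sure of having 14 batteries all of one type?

Treat the 5 types as pigeonholes.
In the worst case we take at most 13 of each type, but all 6 9-volt and all 8 C (fewer than 13), giving 6 + 13 + 13 + 8 + 13 = 53.
One more battery then forces some type to 14, so 53 + 1 = 54.

54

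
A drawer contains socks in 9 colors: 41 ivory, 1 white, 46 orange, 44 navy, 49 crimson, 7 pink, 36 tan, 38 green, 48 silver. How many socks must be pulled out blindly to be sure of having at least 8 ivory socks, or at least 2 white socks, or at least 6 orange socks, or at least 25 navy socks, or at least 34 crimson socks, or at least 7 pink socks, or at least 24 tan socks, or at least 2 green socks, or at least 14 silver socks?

Each of the 9 colors has its own threshold; avoid all of them simultaneously.
The worst case stops just short of every target: 7 ivory, 1 white, 5 orange, 24 navy, 33 crimson, 6 pink, 23 tan, 1 green, 13 silver — 7 + 1 + 5 + 24 + 33 + 6 + 23 + 1 + 13 = 113 socks.
One more sock must push some color to its target, so 113 + 1 = 114.

114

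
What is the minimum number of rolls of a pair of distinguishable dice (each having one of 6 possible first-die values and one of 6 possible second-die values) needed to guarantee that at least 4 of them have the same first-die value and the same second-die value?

There are 6 × 6 = 36 (first-die value, second-die value) combinations acting as pigeonholes.
With 36 × 3 = 108 rolls of a pair of distinguishable dice we could place exactly 3 in each, with no (first-die value, second-die value) pair reaching 4.
One more forces some (first-die value, second-die value) pair to hold 4, so 108 + 1 = 109.

109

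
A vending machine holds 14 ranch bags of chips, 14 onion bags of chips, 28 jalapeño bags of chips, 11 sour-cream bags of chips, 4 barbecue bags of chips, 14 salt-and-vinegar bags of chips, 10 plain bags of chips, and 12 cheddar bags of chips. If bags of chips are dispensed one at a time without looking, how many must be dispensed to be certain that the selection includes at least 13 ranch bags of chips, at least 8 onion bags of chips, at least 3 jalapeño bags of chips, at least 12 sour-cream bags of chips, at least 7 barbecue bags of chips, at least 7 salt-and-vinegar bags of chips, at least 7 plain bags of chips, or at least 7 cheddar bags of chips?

55

Each of the 8 flavors has its own threshold; avoid all of them simultaneously.
The worst case stops just short of every target: 12 ranch, 7 onion, 2 jalapeño, 11 sour-cream, all 4 barbecue, 6 salt-and-vinegar, 6 plain, 6 cheddar — 12 + 7 + 2 + 11 + 4 + 6 + 6 + 6 = 54 bags of chips.
One more bag of chips must push some flavor to its target, so 54 + 1 = 55.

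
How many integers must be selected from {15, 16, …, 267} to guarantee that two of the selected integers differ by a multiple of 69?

70

Use the pigeonhole principle on residue classes: group the integers by remainder mod 69; there are 69 residue classes, each nonempty in this range.
Choosing one from each class (69 integers) avoids any shared remainder.
One more choice must repeat a class, so two differ by a multiple of 69. Hence 69 + 1 = 70.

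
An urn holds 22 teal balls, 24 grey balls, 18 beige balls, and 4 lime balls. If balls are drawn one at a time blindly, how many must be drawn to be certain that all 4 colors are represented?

The hardest color to obtain is lime: we could draw every other ball first — 68 − 4 = 64 balls — without a single lime one.
The next draw must be lime, so 64 + 1 = 65.

65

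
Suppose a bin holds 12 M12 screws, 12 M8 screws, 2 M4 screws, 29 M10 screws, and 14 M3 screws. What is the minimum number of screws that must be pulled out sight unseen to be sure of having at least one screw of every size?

The hardest size to obtain is M4: we could draw every other screw first — 69 − 2 = 67 screws — without a single M4 one.
The next draw must be M4, so 67 + 1 = 68.

68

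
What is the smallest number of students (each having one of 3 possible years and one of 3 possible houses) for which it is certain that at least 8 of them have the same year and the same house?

64

There are 3 × 3 = 9 (year, house) combinations acting as pigeonholes.
With 9 × 7 = 63 students we could place exactly 7 in each, with no (year, house) pair reaching 8.
One more forces some (year, house) pair to hold 8, so 63 + 1 = 64.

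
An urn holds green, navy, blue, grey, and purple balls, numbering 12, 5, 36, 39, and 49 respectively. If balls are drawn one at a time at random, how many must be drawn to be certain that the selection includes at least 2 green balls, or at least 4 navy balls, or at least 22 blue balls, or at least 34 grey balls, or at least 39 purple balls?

The worst case stops just short of every target: 1 green, 3 navy, 21 blue, 33 grey, 38 purple — 1 + 3 + 21 + 33 + 38 = 96 balls.
One more ball must push some color to its target, so 96 + 1 = 97.

97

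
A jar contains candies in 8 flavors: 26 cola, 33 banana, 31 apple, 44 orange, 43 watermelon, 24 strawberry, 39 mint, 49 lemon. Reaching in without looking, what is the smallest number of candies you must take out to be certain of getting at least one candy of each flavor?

The hardest flavor to obtain is strawberry: we could draw every other candy first — 289 − 24 = 265 candies — without a single strawberry one.
The next draw must be strawberry, so 265 + 1 = 266.

266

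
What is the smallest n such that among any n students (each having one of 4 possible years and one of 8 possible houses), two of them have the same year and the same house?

There are 4 × 8 = 32 (year, house) combinations acting as pigeonholes.
With 32 students we could place one in each, avoiding any repeat.
One more forces some (year, house) pair to hold 2, so 32 + 1 = 33.

33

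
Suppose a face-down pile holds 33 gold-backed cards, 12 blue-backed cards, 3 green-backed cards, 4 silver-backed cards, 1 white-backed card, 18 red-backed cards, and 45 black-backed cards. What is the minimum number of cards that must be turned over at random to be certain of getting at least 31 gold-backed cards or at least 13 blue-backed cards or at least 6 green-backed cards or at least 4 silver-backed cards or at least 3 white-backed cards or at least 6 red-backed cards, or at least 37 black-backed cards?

The worst case stops just short of every target: 30 gold-backed, 12 blue-backed, all 3 green-backed, 3 silver-backed, all 1 white-backed, 5 red-backed, 36 black-backed — 30 + 12 + 3 + 3 + 1 + 5 + 36 = 90 cards.
One more card must push some back color to its target, so 90 + 1 = 91.

91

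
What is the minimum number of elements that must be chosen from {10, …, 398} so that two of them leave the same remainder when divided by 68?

69

Group the integers by remainder mod 68; there are 68 residue classes, each nonempty in this range.
Choosing one from each class (68 integers) avoids any shared remainder.
One more choice must repeat a class, so two differ by a multiple of 68. Hence 68 + 1 = 69.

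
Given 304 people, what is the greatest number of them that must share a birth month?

26

If each of the 12 months of the year held at most 25, the total would be at most 12 × 25 = 300 < 304, a contradiction.
So at least one holds ⌈304/12⌉ = 26.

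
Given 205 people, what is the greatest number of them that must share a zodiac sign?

18

There are 12 zodiac signs, which serve as the pigeonholes.
If each of the 12 zodiac signs held at most 17, the total would be at most 12 × 17 = 204 < 205, a contradiction.
So at least one holds ⌈205/12⌉ = 18.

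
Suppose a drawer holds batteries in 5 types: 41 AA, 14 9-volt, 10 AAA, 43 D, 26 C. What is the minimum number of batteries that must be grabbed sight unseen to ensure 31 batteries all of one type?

111

Treat the 5 types as pigeonholes.
In the worst case we take at most 30 of each type, but all 14 9-volt, all 10 AAA, and all 26 C (fewer than 30), giving 30 + 14 + 10 + 30 + 26 = 110.
One more battery then forces some type to 31, so 110 + 1 = 111.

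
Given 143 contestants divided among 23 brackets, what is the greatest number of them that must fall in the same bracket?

The 143 contestants fall into 23 brackets.
If each of the 23 brackets held at most 6, the total would be at most 23 × 6 = 138 < 143, a contradiction.
So at least one holds ⌈143/23⌉ = 7.

7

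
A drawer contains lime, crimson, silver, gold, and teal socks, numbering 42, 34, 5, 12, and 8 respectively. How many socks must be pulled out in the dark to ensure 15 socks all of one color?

54

Treat the 5 colors as pigeonholes.
In the worst case we take at most 14 of each color, but all 5 silver, all 12 gold, and all 8 teal (fewer than 14), giving 14 + 14 + 5 + 12 + 8 = 53.
One more sock then forces some color to 15, so 53 + 1 = 54.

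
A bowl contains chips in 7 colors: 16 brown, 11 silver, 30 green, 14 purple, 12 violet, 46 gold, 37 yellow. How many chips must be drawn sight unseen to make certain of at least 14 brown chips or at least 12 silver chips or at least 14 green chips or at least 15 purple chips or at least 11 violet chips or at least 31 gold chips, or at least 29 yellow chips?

120

The worst case stops just short of every target: 13 brown, 11 silver, 13 green, 14 purple, 10 violet, 30 gold, 28 yellow — 13 + 11 + 13 + 14 + 10 + 30 + 28 = 119 chips.
One more chip must push some color to its target, so 119 + 1 = 120.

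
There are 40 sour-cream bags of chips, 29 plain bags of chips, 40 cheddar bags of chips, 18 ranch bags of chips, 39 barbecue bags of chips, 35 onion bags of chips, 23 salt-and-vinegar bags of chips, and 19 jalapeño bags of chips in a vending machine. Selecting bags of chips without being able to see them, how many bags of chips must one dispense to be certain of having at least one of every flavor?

The hardest flavor to obtain is ranch: we could draw every other bag of chips first — 243 − 18 = 225 bags of chips — without a single ranch one.
The next draw must be ranch, so 225 + 1 = 226.

226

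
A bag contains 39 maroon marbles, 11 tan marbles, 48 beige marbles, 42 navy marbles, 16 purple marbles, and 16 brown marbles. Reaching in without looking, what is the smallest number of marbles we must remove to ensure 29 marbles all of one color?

In the worst case we take at most 28 of each color, but all 11 tan, all 16 purple, and all 16 brown (fewer than 28), giving 28 + 11 + 28 + 28 + 16 + 16 = 127.
One more marble then forces some color to 29, so 127 + 1 = 128.

128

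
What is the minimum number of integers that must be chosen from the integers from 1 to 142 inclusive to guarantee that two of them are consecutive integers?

72

Partition {1, …, 142} into 71 pairs: {1,2}, {3,4}, …, {141,142}.
Choosing 71 integers — say the 71 even numbers 2, 4, …, 142 — takes one from each pair and avoids the property.
Choosing 72 forces two into the same pair by pigeonhole, and those are consecutive. So 72.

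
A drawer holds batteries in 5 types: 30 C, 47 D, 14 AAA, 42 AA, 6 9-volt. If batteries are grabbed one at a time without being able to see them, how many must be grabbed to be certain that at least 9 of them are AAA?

134

To avoid AAA batteries as long as possible, exhaust the other 4 types first.
The worst case draws every non-AAA battery first: 30 + 47 + 42 + 6 = 125.
The next 9 draws are then forced to be AAA, giving 125 + 9 = 134.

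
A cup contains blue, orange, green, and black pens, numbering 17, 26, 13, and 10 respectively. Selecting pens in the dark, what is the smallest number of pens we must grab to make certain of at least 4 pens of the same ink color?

The worst case takes 3 pens of each ink color without reaching 4 of any: 4 × 3 = 12.
The next pen must bring some ink color to 4, so 12 + 1 = 13.

13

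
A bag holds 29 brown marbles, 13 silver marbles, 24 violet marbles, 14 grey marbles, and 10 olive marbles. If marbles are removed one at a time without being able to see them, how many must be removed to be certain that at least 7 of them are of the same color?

The worst case takes 6 marbles of each color without reaching 7 of any: 5 × 6 = 30.
The next marble must bring some color to 7, so 30 + 1 = 31.

31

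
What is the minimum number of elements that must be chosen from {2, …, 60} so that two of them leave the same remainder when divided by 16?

Use the pigeonhole principle on residue classes: group the integers by remainder mod 16; there are 16 residue classes, each nonempty in this range.
Choosing one from each class (16 integers) avoids any shared remainder.
One more choice must repeat a class, so two differ by a multiple of 16. Hence 16 + 1 = 17.

17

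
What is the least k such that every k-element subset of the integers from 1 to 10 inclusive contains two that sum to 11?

Partition {1, …, 10} into 5 pairs: {1,10}, {2,9}, …, {5,6}.
Choosing 5 integers — say the integers 1 through 5 — takes one from each pair and avoids the property.
Choosing 6 forces two into the same pair by pigeonhole, and those sum to 11. So 6.

6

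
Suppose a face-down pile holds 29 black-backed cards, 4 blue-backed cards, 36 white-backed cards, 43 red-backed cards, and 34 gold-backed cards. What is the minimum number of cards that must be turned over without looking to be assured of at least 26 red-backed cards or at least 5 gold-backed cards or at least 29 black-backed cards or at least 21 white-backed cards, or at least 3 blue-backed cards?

80

The worst case stops just short of every target: 28 black-backed, 2 blue-backed, 20 white-backed, 25 red-backed, 4 gold-backed — 28 + 2 + 20 + 25 + 4 = 79 cards.
One more card must push some back color to its target, so 79 + 1 = 80.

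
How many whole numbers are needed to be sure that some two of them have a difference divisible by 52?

53

Use the pigeonhole principle on residue classes: two integers differ by a multiple of 52 exactly when they share a remainder mod 52.
There are 52 residue classes mod 52, so 52 integers can all lie in distinct classes.
One more integer must repeat a residue, giving a difference divisible by 52. So n = 52 + 1 = 53.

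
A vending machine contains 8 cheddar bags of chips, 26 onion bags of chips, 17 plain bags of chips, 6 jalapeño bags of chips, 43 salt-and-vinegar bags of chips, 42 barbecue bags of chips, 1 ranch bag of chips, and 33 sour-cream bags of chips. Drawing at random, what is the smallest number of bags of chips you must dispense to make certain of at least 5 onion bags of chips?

The worst case draws every non-onion bag of chips first: 8 + 17 + 6 + 43 + 42 + 1 + 33 = 150.
The next 5 draws are then forced to be onion, giving 150 + 5 = 155.

155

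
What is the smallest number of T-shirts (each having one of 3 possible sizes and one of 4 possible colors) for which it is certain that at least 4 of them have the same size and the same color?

There are 3 × 4 = 12 (size, color) combinations acting as pigeonholes.
With 12 × 3 = 36 T-shirts we could place exactly 3 in each, with no (size, color) pair reaching 4.
One more forces some (size, color) pair to hold 4, so 36 + 1 = 37.

37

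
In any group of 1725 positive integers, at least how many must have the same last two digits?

If each of the 100 possible two-digit endings held at most 17, the total would be at most 100 × 17 = 1700 < 1725, a contradiction.
So at least one holds ⌈1725/100⌉ = 18.

18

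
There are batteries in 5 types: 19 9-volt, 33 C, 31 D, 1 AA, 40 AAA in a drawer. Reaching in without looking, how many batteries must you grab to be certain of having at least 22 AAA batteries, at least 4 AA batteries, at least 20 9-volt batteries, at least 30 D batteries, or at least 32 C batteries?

The worst case stops just short of every target: 19 9-volt, 31 C, 29 D, all 1 AA, 21 AAA — 19 + 31 + 29 + 1 + 21 = 101 batteries.
One more battery must push some type to its target, so 101 + 1 = 102.

102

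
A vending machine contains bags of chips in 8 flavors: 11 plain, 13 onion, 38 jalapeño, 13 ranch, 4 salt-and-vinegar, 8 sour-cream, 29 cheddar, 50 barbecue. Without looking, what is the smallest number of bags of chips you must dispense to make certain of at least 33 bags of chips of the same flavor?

143

In the worst case we take at most 32 of each flavor, but all 11 plain, all 13 onion, all 13 ranch, all 4 salt-and-vinegar, all 8 sour-cream, and all 29 cheddar (fewer than 32), giving 11 + 13 + 32 + 13 + 4 + 8 + 29 + 32 = 142.
One more bag of chips then forces some flavor to 33, so 142 + 1 = 143.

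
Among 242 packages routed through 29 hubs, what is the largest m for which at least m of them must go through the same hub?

9

The 242 packages fall into 29 hubs.
If each of the 29 hubs held at most 8, the total would be at most 29 × 8 = 232 < 242, a contradiction.
So at least one holds ⌈242/29⌉ = 9.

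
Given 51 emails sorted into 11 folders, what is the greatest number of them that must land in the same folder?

5

The 51 emails fall into 11 folders.
If each of the 11 folders held at most 4, the total would be at most 11 × 4 = 44 < 51, a contradiction.
So at least one holds ⌈51/11⌉ = 5.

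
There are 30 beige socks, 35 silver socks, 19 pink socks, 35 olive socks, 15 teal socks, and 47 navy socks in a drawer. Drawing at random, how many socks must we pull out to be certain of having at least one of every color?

The hardest color to obtain is teal: we could draw every other sock first — 181 − 15 = 166 socks — without a single teal one.
The next draw must be teal, so 166 + 1 = 167.

167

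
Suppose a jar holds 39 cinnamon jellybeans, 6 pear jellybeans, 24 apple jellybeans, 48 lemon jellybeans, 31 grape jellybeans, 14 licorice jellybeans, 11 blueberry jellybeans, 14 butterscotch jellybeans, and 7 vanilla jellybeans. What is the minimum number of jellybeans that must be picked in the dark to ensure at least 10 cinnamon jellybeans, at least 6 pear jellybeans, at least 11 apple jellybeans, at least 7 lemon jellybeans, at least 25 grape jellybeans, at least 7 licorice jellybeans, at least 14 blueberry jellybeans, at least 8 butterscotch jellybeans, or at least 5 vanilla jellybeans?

The worst case stops just short of every target: 9 cinnamon, 5 pear, 10 apple, 6 lemon, 24 grape, 6 licorice, all 11 blueberry, 7 butterscotch, 4 vanilla — 9 + 5 + 10 + 6 + 24 + 6 + 11 + 7 + 4 = 82 jellybeans.
One more jellybean must push some flavor to its target, so 82 + 1 = 83.

83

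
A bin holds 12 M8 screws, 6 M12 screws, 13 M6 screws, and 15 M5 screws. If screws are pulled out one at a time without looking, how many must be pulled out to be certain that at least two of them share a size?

5

Treat the 4 sizes as pigeonholes.
The worst case takes 1 screw of each size without reaching 2 of any: 4 × 1 = 4.
The next screw must bring some size to 2, so 4 + 1 = 5.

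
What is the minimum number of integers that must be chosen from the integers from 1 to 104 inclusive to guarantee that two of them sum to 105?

Partition {1, …, 104} into 52 pairs: {1,104}, {2,103}, …, {52,53}.
Choosing 52 integers — say the integers 1 through 52 — takes one from each pair and avoids the property.
Choosing 53 forces two into the same pair by pigeonhole, and those sum to 105. So 53.

53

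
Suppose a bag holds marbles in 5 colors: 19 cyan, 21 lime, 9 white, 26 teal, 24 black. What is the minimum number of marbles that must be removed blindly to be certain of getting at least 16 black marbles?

To avoid black marbles as long as possible, exhaust the other 4 colors first.
The worst case draws every non-black marble first: 19 + 21 + 9 + 26 = 75.
The next 16 draws are then forced to be black, giving 75 + 16 = 91.

91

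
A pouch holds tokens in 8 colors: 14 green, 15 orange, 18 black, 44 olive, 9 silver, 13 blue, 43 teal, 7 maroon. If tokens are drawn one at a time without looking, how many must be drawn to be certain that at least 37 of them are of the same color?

149

In the worst case we take at most 36 of each color, but all 14 green, all 15 orange, all 18 black, all 9 silver, all 13 blue, and all 7 maroon (fewer than 36), giving 14 + 15 + 18 + 36 + 9 + 13 + 36 + 7 = 148.
One more token then forces some color to 37, so 148 + 1 = 149.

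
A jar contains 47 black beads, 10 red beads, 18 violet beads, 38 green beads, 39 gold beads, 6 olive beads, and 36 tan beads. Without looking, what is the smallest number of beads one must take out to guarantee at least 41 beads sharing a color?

188

In the worst case we take at most 40 of each color, but all 10 red, all 18 violet, all 38 green, all 39 gold, all 6 olive, and all 36 tan (fewer than 40), giving 40 + 10 + 18 + 38 + 39 + 6 + 36 = 187.
One more bead then forces some color to 41, so 187 + 1 = 188.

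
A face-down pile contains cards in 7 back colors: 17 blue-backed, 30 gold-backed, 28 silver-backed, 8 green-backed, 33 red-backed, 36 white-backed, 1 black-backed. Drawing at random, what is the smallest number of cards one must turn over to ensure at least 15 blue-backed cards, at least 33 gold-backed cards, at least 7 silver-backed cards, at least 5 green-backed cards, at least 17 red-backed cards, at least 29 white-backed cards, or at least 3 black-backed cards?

100

Each of the 7 back colors has its own threshold; avoid all of them simultaneously.
The worst case stops just short of every target: 14 blue-backed, all 30 gold-backed, 6 silver-backed, 4 green-backed, 16 red-backed, 28 white-backed, all 1 black-backed — 14 + 30 + 6 + 4 + 16 + 28 + 1 = 99 cards.
One more card must push some back color to its target, so 99 + 1 = 100.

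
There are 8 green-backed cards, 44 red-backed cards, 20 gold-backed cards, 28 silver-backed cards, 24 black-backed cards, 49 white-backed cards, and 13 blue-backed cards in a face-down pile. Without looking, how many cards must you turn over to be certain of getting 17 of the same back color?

102

In the worst case we take at most 16 of each back color, but all 8 green-backed and all 13 blue-backed (fewer than 16), giving 8 + 16 + 16 + 16 + 16 + 16 + 13 = 101.
One more card then forces some back color to 17, so 101 + 1 = 102.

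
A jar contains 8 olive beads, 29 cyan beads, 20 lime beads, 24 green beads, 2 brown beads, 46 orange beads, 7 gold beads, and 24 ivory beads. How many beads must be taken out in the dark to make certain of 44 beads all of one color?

158

In the worst case we take at most 43 of each color, but all 8 olive, all 29 cyan, all 20 lime, all 24 green, all 2 brown, all 7 gold, and all 24 ivory (fewer than 43), giving 8 + 29 + 20 + 24 + 2 + 43 + 7 + 24 = 157.
One more bead then forces some color to 44, so 157 + 1 = 158.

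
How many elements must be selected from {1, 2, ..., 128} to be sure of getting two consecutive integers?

Partition {1, …, 128} into 64 pairs: {1,2}, {3,4}, …, {127,128}.
Choosing 64 integers — say the 64 even numbers 2, 4, …, 128 — takes one from each pair and avoids the property.
Choosing 65 forces two into the same pair by pigeonhole, and those are consecutive. So 65.

65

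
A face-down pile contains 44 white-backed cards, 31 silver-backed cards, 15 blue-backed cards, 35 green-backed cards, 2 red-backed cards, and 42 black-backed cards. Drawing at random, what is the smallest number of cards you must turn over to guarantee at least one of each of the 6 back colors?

168

The hardest back color to obtain is red-backed: we could draw every other card first — 169 − 2 = 167 cards — without a single red-backed one.
The next draw must be red-backed, so 167 + 1 = 168.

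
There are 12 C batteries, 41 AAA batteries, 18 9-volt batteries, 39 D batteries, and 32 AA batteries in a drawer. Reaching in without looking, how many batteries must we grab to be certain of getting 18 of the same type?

81

Treat the 5 types as pigeonholes.
In the worst case we take at most 17 of each type, but all 12 C (fewer than 17), giving 12 + 17 + 17 + 17 + 17 = 80.
One more battery then forces some type to 18, so 80 + 1 = 81.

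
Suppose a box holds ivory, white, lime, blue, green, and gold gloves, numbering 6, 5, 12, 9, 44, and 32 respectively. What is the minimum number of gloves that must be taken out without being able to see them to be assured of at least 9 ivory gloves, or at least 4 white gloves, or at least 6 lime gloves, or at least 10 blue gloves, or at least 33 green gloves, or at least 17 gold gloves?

72

The worst case stops just short of every target: all 6 ivory, 3 white, 5 lime, 9 blue, 32 green, 16 gold — 6 + 3 + 5 + 9 + 32 + 16 = 71 gloves.
One more glove must push some color to its target, so 71 + 1 = 72.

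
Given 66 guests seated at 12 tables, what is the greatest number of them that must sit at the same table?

6

The 66 guests fall into 12 tables.
If each of the 12 tables held at most 5, the total would be at most 12 × 5 = 60 < 66, a contradiction.
So at least one holds ⌈66/12⌉ = 6.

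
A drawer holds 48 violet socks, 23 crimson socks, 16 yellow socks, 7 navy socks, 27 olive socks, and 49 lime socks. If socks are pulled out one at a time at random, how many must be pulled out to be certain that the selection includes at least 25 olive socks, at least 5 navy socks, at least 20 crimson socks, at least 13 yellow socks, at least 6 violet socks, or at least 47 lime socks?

Each of the 6 colors has its own threshold; avoid all of them simultaneously.
The worst case stops just short of every target: 5 violet, 19 crimson, 12 yellow, 4 navy, 24 olive, 46 lime — 5 + 19 + 12 + 4 + 24 + 46 = 110 socks.
One more sock must push some color to its target, so 110 + 1 = 111.

111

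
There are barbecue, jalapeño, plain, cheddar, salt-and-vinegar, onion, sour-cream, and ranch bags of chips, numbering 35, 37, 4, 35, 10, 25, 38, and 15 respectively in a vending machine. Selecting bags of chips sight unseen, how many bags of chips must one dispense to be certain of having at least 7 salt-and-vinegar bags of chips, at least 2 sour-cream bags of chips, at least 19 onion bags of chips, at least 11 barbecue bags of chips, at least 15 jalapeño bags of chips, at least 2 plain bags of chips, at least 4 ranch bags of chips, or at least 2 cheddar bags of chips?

Each of the 8 flavors has its own threshold; avoid all of them simultaneously.
The worst case stops just short of every target: 10 barbecue, 14 jalapeño, 1 plain, 1 cheddar, 6 salt-and-vinegar, 18 onion, 1 sour-cream, 3 ranch — 10 + 14 + 1 + 1 + 6 + 18 + 1 + 3 = 54 bags of chips.
One more bag of chips must push some flavor to its target, so 54 + 1 = 55.

55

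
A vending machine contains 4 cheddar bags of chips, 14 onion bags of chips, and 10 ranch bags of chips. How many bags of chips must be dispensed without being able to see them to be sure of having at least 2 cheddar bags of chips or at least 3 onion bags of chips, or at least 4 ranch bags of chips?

Each of the 3 flavors has its own threshold; avoid all of them simultaneously.
The worst case stops just short of every target: 1 cheddar, 2 onion, 3 ranch — 1 + 2 + 3 = 6 bags of chips.
One more bag of chips must push some flavor to its target, so 6 + 1 = 7.

7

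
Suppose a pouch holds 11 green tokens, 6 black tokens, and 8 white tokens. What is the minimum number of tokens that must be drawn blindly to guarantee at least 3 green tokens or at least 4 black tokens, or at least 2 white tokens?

7

The worst case stops just short of every target: 2 green, 3 black, 1 white — 2 + 3 + 1 = 6 tokens.
One more token must push some color to its target, so 6 + 1 = 7.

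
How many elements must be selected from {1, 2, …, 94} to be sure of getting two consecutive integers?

48

Partition {1, …, 94} into 47 pairs: {1,2}, {3,4}, …, {93,94}.
Choosing 47 integers — say the 47 even numbers 2, 4, …, 94 — takes one from each pair and avoids the property.
Choosing 48 forces two into the same pair by pigeonhole, and those are consecutive. So 48.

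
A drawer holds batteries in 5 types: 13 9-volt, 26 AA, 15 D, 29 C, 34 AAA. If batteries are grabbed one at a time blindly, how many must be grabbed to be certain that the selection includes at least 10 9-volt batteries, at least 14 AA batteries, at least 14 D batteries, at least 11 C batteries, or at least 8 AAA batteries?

53

Each of the 5 types has its own threshold; avoid all of them simultaneously.
The worst case stops just short of every target: 9 9-volt, 13 AA, 13 D, 10 C, 7 AAA — 9 + 13 + 13 + 10 + 7 = 52 batteries.
One more battery must push some type to its target, so 52 + 1 = 53.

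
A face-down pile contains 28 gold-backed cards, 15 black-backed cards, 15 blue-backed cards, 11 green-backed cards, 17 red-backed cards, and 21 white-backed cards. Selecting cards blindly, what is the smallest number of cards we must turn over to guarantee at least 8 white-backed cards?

94

The worst case draws every non-white-backed card first: 28 + 15 + 15 + 11 + 17 = 86.
The next 8 draws are then forced to be white-backed, giving 86 + 8 = 94.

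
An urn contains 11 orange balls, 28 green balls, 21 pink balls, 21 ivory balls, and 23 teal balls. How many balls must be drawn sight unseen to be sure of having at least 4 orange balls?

The worst case draws every non-orange ball first: 28 + 21 + 21 + 23 = 93.
The next 4 draws are then forced to be orange, giving 93 + 4 = 97.

97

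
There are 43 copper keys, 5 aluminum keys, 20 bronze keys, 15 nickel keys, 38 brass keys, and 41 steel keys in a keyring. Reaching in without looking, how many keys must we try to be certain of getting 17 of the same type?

Treat the 6 types as pigeonholes.
In the worst case we take at most 16 of each type, but all 5 aluminum and all 15 nickel (fewer than 16), giving 16 + 5 + 16 + 15 + 16 + 16 = 84.
One more key then forces some type to 17, so 84 + 1 = 85.

85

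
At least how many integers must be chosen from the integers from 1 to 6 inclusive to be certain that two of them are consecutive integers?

Partition {1, …, 6} into 3 pairs: {1,2}, {3,4}, …, {5,6}.
Choosing 3 integers — say the 3 even numbers 2, 4, …, 6 — takes one from each pair and avoids the property.
Choosing 4 forces two into the same pair by pigeonhole, and those are consecutive. So 4.

4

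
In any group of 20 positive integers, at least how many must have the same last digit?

There are 10 possible last digits, which serve as the pigeonholes.
If each of the 10 possible last digits held at most 1, the total would be at most 10 × 1 = 10 < 20, a contradiction.
So at least one holds ⌈20/10⌉ = 2.

2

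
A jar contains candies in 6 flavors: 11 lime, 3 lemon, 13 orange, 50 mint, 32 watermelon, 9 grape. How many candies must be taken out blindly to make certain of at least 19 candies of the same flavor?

Treat the 6 flavors as pigeonholes.
In the worst case we take at most 18 of each flavor, but all 11 lime, all 3 lemon, all 13 orange, and all 9 grape (fewer than 18), giving 11 + 3 + 13 + 18 + 18 + 9 = 72.
One more candy then forces some flavor to 19, so 72 + 1 = 73.

73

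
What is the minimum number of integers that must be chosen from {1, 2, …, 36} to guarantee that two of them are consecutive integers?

19

Partition {1, …, 36} into 18 pairs: {1,2}, {3,4}, …, {35,36}.
Choosing 18 integers — say the 18 even numbers 2, 4, …, 36 — takes one from each pair and avoids the property.
Choosing 19 forces two into the same pair by pigeonhole, and those are consecutive. So 19.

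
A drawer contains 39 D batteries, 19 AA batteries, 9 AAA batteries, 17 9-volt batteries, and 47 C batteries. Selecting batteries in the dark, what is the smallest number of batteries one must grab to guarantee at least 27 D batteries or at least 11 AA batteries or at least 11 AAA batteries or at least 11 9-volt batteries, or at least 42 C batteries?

97

The worst case stops just short of every target: 26 D, 10 AA, all 9 AAA, 10 9-volt, 41 C — 26 + 10 + 9 + 10 + 41 = 96 batteries.
One more battery must push some type to its target, so 96 + 1 = 97.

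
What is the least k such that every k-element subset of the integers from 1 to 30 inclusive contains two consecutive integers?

Partition {1, …, 30} into 15 pairs: {1,2}, {3,4}, …, {29,30}.
Choosing 15 integers — say the 15 even numbers 2, 4, …, 30 — takes one from each pair and avoids the property.
Choosing 16 forces two into the same pair by pigeonhole, and those are consecutive. So 16.

16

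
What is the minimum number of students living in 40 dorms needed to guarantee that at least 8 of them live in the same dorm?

281

There are 40 dorms acting as pigeonholes.
With 40 × 7 = 280 students we could place exactly 7 in each, with no class reaching 8.
One more forces some class to hold 8, so 280 + 1 = 281.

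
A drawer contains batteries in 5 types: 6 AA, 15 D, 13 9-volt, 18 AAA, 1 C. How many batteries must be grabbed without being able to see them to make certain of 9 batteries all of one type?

In the worst case we take at most 8 of each type, but all 6 AA and all 1 C (fewer than 8), giving 6 + 8 + 8 + 8 + 1 = 31.
One more battery then forces some type to 9, so 31 + 1 = 32.

32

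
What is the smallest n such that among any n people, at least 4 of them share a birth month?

There are 12 months of the year acting as pigeonholes.
With 12 × 3 = 36 people we could place exactly 3 in each, with no class reaching 4.
One more forces some class to hold 4, so 36 + 1 = 37.

37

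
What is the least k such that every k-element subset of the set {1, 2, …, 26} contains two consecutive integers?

14

Partition {1, …, 26} into 13 pairs: {1,2}, {3,4}, …, {25,26}.
Choosing 13 integers — say the 13 even numbers 2, 4, …, 26 — takes one from each pair and avoids the property.
Choosing 14 forces two into the same pair by pigeonhole, and those are consecutive. So 14.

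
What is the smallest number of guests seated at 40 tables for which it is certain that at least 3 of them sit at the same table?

81

There are 40 tables acting as pigeonholes.
With 40 × 2 = 80 guests we could place exactly 2 in each, with no class reaching 3.
One more forces some class to hold 3, so 80 + 1 = 81.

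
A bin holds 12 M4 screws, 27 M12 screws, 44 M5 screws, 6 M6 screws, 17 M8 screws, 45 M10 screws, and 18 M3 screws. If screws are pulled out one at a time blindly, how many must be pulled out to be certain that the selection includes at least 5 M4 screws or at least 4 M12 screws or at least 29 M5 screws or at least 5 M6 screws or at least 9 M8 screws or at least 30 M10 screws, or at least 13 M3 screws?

The worst case stops just short of every target: 4 M4, 3 M12, 28 M5, 4 M6, 8 M8, 29 M10, 12 M3 — 4 + 3 + 28 + 4 + 8 + 29 + 12 = 88 screws.
One more screw must push some size to its target, so 88 + 1 = 89.

89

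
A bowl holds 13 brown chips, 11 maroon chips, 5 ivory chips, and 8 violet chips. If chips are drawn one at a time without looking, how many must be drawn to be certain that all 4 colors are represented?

The hardest color to obtain is ivory: we could draw every other chip first — 37 − 5 = 32 chips — without a single ivory one.
The next draw must be ivory, so 32 + 1 = 33.

33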